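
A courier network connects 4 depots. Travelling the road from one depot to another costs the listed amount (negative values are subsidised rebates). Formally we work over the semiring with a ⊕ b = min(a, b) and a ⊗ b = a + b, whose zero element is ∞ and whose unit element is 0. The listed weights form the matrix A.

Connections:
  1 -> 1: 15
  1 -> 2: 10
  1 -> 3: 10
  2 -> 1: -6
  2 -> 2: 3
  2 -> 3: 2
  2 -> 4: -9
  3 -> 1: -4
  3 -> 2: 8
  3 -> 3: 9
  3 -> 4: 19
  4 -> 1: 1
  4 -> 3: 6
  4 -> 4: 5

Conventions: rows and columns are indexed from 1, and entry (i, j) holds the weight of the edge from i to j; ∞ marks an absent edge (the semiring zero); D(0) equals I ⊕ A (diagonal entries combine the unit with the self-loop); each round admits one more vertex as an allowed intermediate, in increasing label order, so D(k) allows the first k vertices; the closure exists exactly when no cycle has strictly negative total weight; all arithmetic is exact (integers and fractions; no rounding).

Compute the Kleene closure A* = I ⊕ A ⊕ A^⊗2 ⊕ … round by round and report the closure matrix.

D(0):
  [0, 10, 10, ∞]
  [-6, 0, 2, -9]
  [-4, 8, 0, 19]
  [1, ∞, 6, 0]
D(1):
  [0, 10, 10, ∞]
  [-6, 0, 2, -9]
  [-4, 6, 0, 19]
  [1, 11, 6, 0]
D(2):
  [0, 10, 10, 1]
  [-6, 0, 2, -9]
  [-4, 6, 0, -3]
  [1, 11, 6, 0]
D(3):
  [0, 10, 10, 1]
  [-6, 0, 2, -9]
  [-4, 6, 0, -3]
  [1, 11, 6, 0]
D(4):
  [0, 10, 7, 1]
  [-8, 0, -3, -9]
  [-4, 6, 0, -3]
  [1, 11, 6, 0]
Answer: A* = [[0, 10, 7, 1], [-8, 0, -3, -9], [-4, 6, 0, -3], [1, 11, 6, 0]]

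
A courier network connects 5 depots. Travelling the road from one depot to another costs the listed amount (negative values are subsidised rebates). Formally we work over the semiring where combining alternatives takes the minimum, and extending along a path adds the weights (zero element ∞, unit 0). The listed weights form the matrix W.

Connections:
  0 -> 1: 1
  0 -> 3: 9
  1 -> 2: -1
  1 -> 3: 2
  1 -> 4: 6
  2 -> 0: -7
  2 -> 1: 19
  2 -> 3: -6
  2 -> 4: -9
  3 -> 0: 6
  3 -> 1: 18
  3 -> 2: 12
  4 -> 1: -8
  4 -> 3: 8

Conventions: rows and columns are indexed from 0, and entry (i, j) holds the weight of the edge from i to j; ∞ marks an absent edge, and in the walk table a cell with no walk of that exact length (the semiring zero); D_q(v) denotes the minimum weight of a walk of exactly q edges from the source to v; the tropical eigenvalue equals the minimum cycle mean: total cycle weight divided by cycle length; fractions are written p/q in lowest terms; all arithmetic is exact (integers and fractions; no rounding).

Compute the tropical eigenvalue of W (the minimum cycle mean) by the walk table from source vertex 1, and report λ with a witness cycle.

q=0: [∞, 0, ∞, ∞, ∞]
q=1: [∞, ∞, -1, 2, 6]
q=2: [-8, -2, 14, -7, -10]
q=3: [-1, -18, -3, -2, 4]
q=4: [-10, -4, -19, -16, -12]
q=5: [-26, -20, -5, -25, -28]
Optimal cycle mean attained by: cycle 1->2->4->1, total (-1) + (-9) + (-8), length 3.
Answer: λ = -6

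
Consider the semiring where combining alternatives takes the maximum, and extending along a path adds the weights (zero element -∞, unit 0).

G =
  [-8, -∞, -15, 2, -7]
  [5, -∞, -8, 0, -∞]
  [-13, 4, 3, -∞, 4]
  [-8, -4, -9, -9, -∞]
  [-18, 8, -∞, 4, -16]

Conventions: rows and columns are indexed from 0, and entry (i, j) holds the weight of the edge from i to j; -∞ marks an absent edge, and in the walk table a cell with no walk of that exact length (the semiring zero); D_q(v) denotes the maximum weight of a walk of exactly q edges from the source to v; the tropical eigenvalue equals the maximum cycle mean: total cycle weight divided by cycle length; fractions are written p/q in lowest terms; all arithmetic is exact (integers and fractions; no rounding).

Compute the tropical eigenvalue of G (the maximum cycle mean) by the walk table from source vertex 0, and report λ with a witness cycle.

q=0: [0, -∞, -∞, -∞, -∞]
q=1: [-8, -∞, -15, 2, -7]
q=2: [-6, 1, -7, -3, -11]
q=3: [6, -3, -4, 1, -3]
q=4: [2, 5, -1, 8, 0]
q=5: [10, 8, 2, 5, 3]
Optimal cycle mean attained by: cycle 2->2, total 3, length 1.
Answer: λ = 3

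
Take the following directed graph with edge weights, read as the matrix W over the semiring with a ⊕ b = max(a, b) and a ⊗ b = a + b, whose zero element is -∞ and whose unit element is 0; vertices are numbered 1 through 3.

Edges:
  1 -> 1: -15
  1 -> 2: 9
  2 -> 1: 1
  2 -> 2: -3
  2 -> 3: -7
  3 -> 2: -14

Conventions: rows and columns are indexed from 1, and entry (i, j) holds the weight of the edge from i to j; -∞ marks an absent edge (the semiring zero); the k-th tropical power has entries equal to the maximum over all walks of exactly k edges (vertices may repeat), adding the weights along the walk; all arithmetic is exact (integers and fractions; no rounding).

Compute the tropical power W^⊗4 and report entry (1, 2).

W^⊗2:
  [10, 6, 2]
  [-2, 10, -10]
  [-13, -17, -21]
W^⊗3:
  [7, 19, -1]
  [11, 7, 3]
  [-16, -4, -24]
W^⊗4:
  [20, 16, 12]
  [8, 20, 0]
  [-3, -7, -11]
Key observation: the optimum is the walk 1->2->1->2->2, with weight 9 + 1 + 9 + (-3) = 16.
Optimal value attained by: walk 1->2->1->2->2.
Answer: (W^⊗4)[1][2] = 16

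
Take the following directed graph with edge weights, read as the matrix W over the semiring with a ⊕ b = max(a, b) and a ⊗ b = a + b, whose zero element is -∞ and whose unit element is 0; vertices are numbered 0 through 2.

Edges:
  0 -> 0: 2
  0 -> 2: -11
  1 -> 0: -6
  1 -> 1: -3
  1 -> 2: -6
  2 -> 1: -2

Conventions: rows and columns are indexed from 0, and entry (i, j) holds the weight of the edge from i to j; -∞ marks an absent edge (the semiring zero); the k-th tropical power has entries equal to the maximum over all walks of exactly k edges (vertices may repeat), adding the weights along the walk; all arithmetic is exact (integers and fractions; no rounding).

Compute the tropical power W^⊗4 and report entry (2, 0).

W^⊗2:
  [4, -13, -9]
  [-4, -6, -9]
  [-8, -5, -8]
W^⊗3:
  [6, -11, -7]
  [-2, -9, -12]
  [-6, -8, -11]
W^⊗4:
  [8, -9, -5]
  [0, -12, -13]
  [-4, -11, -14]
Key observation: the optimum is the walk 2->1->0->0->0, with weight (-2) + (-6) + 2 + 2 = -4.
Optimal value attained by: walk 2->1->0->0->0.
Answer: (W^⊗4)[2][0] = -4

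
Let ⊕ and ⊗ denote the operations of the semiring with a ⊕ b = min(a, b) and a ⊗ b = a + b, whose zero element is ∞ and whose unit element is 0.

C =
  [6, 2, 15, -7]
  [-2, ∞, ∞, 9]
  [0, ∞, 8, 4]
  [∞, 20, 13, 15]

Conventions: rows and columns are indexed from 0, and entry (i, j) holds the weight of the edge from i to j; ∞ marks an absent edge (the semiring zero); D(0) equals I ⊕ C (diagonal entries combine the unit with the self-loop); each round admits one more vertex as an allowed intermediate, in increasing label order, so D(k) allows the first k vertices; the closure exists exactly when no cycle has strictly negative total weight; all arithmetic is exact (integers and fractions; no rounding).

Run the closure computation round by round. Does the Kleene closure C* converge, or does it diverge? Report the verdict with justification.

D(0):
  [0, 2, 15, -7]
  [-2, 0, ∞, 9]
  [0, ∞, 0, 4]
  [∞, 20, 13, 0]
D(1):
  [0, 2, 15, -7]
  [-2, 0, 13, -9]
  [0, 2, 0, -7]
  [∞, 20, 13, 0]
D(2):
  [0, 2, 15, -7]
  [-2, 0, 13, -9]
  [0, 2, 0, -7]
  [18, 20, 13, 0]
D(3):
  [0, 2, 15, -7]
  [-2, 0, 13, -9]
  [0, 2, 0, -7]
  [13, 15, 13, 0]
D(4):
  [0, 2, 6, -7]
  [-2, 0, 4, -9]
  [0, 2, 0, -7]
  [13, 15, 13, 0]
Key observation: every diagonal entry stays at the unit through all rounds, so no improving cycle exists.
Answer: CONVERGES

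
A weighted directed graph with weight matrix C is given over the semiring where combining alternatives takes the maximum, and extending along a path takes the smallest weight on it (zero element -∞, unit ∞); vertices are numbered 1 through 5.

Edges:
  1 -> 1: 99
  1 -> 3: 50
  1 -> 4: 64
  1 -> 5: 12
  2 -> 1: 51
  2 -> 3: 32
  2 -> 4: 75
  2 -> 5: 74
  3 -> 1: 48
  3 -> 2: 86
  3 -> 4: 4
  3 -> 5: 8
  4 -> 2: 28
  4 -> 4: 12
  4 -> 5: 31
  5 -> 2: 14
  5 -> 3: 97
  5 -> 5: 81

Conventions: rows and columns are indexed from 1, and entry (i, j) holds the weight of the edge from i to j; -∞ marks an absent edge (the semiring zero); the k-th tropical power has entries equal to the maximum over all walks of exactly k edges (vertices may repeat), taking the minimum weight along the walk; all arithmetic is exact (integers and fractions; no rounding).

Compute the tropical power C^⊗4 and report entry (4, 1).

C^⊗2:
  [99, 50, 50, 64, 31]
  [51, 32, 74, 51, 74]
  [51, 8, 48, 75, 74]
  [28, 14, 31, 28, 31]
  [48, 86, 81, 14, 81]
C^⊗3:
  [99, 50, 50, 64, 50]
  [51, 74, 74, 51, 74]
  [51, 48, 74, 51, 74]
  [31, 31, 31, 28, 31]
  [51, 81, 81, 75, 81]
C^⊗4:
  [99, 50, 50, 64, 50]
  [51, 74, 74, 74, 74]
  [51, 74, 74, 51, 74]
  [31, 31, 31, 31, 31]
  [51, 81, 81, 75, 81]
Key observation: the optimum is the walk 4->5->3->2->1, with weight 31 min 97 min 86 min 51 = 31.
Optimal value attained by: walk 4->5->3->2->1.
Answer: (C^⊗4)[4][1] = 31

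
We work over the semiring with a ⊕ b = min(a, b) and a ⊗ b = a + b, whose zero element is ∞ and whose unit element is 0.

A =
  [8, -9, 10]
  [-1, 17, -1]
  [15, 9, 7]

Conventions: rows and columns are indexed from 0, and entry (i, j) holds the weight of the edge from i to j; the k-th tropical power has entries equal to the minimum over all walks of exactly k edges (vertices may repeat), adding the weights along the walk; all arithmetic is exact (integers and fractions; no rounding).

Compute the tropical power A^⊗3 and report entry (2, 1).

A^⊗2:
  [-10, -1, -10]
  [7, -10, 6]
  [8, 6, 8]
A^⊗3:
  [-2, -19, -3]
  [-11, -2, -11]
  [5, -1, 5]
Key observation: the optimum is the walk 2->1->0->1, with weight 9 + (-1) + (-9) = -1.
Optimal value attained by: walk 2->1->0->1.
Answer: (A^⊗3)[2][1] = -1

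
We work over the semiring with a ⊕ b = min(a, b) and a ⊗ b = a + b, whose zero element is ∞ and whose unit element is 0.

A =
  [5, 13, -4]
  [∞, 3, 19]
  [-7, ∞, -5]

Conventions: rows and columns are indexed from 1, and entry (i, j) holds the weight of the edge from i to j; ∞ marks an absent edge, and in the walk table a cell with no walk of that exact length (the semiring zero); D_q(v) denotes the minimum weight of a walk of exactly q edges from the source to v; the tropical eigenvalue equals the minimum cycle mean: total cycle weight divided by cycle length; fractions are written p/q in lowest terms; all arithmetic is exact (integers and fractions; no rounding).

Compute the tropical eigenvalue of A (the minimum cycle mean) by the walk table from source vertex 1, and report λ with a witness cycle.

q=0: [0, ∞, ∞]
q=1: [5, 13, -4]
q=2: [-11, 16, -9]
q=3: [-16, 2, -15]
Optimal cycle mean attained by: cycle 1->3->1, total (-4) + (-7), length 2.
Answer: λ = -11/2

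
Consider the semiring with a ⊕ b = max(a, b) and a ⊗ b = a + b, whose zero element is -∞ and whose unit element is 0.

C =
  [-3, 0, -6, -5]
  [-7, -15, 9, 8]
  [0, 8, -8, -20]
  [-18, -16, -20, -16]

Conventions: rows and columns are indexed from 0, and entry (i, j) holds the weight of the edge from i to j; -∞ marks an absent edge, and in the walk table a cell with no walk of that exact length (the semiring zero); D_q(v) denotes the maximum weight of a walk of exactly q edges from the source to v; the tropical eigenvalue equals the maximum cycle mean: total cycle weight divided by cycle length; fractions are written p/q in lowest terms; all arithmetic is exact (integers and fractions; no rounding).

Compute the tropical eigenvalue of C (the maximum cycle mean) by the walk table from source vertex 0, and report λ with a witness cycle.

q=0: [0, -∞, -∞, -∞]
q=1: [-3, 0, -6, -5]
q=2: [-6, 2, 9, 8]
q=3: [9, 17, 11, 10]
q=4: [11, 19, 26, 25]
Optimal cycle mean attained by: cycle 1->2->1, total 9 + 8, length 2.
Answer: λ = 17/2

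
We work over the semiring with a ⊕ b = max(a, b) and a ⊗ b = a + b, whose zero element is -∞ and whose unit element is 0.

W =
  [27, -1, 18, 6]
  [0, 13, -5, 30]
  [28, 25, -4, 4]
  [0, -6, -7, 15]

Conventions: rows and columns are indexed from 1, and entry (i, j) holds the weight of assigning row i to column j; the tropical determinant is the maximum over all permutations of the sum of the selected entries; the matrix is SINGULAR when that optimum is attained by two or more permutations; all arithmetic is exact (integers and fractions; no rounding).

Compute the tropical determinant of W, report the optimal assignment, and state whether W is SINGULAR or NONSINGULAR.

σ = (1, 2, 3, 4): 27 + 13 + (-4) + 15 = 51
σ = (1, 2, 4, 3): 27 + 13 + 4 + (-7) = 37
σ = (1, 3, 2, 4): 27 + (-5) + 25 + 15 = 62
σ = (1, 3, 4, 2): 27 + (-5) + 4 + (-6) = 20
σ = (1, 4, 2, 3): 27 + 30 + 25 + (-7) = 75
σ = (1, 4, 3, 2): 27 + 30 + (-4) + (-6) = 47
σ = (2, 1, 3, 4): (-1) + 0 + (-4) + 15 = 10
σ = (2, 1, 4, 3): (-1) + 0 + 4 + (-7) = -4
σ = (2, 3, 1, 4): (-1) + (-5) + 28 + 15 = 37
σ = (2, 3, 4, 1): (-1) + (-5) + 4 + 0 = -2
σ = (2, 4, 1, 3): (-1) + 30 + 28 + (-7) = 50
σ = (2, 4, 3, 1): (-1) + 30 + (-4) + 0 = 25
σ = (3, 1, 2, 4): 18 + 0 + 25 + 15 = 58
σ = (3, 1, 4, 2): 18 + 0 + 4 + (-6) = 16
σ = (3, 2, 1, 4): 18 + 13 + 28 + 15 = 74
σ = (3, 2, 4, 1): 18 + 13 + 4 + 0 = 35
σ = (3, 4, 1, 2): 18 + 30 + 28 + (-6) = 70
σ = (3, 4, 2, 1): 18 + 30 + 25 + 0 = 73
σ = (4, 1, 2, 3): 6 + 0 + 25 + (-7) = 24
σ = (4, 1, 3, 2): 6 + 0 + (-4) + (-6) = -4
σ = (4, 2, 1, 3): 6 + 13 + 28 + (-7) = 40
σ = (4, 2, 3, 1): 6 + 13 + (-4) + 0 = 15
σ = (4, 3, 1, 2): 6 + (-5) + 28 + (-6) = 23
σ = (4, 3, 2, 1): 6 + (-5) + 25 + 0 = 26
Optimal value attained by: σ = (1, 4, 2, 3).
Answer: det⊕(W) = 75; verdict: NONSINGULAR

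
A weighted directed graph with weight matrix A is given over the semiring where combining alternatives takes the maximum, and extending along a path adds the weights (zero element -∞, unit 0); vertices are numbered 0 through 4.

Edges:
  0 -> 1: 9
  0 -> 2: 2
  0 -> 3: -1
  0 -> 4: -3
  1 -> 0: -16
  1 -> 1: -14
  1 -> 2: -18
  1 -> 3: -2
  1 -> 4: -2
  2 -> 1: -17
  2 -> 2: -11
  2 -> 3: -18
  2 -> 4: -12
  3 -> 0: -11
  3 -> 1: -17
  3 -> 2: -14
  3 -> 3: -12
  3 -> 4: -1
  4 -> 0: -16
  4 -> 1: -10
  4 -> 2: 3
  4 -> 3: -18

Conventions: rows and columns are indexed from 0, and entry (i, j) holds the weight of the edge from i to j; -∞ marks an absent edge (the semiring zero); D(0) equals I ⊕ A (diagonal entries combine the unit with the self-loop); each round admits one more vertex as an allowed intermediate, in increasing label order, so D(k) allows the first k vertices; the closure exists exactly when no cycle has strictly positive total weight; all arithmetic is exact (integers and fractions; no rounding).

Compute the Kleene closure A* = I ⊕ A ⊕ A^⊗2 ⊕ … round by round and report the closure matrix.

D(0):
  [0, 9, 2, -1, -3]
  [-16, 0, -18, -2, -2]
  [-∞, -17, 0, -18, -12]
  [-11, -17, -14, 0, -1]
  [-16, -10, 3, -18, 0]
D(1):
  [0, 9, 2, -1, -3]
  [-16, 0, -14, -2, -2]
  [-∞, -17, 0, -18, -12]
  [-11, -2, -9, 0, -1]
  [-16, -7, 3, -17, 0]
D(2):
  [0, 9, 2, 7, 7]
  [-16, 0, -14, -2, -2]
  [-33, -17, 0, -18, -12]
  [-11, -2, -9, 0, -1]
  [-16, -7, 3, -9, 0]
D(3):
  [0, 9, 2, 7, 7]
  [-16, 0, -14, -2, -2]
  [-33, -17, 0, -18, -12]
  [-11, -2, -9, 0, -1]
  [-16, -7, 3, -9, 0]
D(4):
  [0, 9, 2, 7, 7]
  [-13, 0, -11, -2, -2]
  [-29, -17, 0, -18, -12]
  [-11, -2, -9, 0, -1]
  [-16, -7, 3, -9, 0]
D(5):
  [0, 9, 10, 7, 7]
  [-13, 0, 1, -2, -2]
  [-28, -17, 0, -18, -12]
  [-11, -2, 2, 0, -1]
  [-16, -7, 3, -9, 0]
Answer: A* = [[0, 9, 10, 7, 7], [-13, 0, 1, -2, -2], [-28, -17, 0, -18, -12], [-11, -2, 2, 0, -1], [-16, -7, 3, -9, 0]]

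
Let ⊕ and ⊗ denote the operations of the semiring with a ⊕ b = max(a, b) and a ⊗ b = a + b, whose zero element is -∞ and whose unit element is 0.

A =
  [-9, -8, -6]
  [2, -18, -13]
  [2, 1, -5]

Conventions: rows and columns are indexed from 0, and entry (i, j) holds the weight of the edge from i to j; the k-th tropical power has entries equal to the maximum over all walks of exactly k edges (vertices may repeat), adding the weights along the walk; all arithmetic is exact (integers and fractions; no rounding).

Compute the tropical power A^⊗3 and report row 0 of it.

A^⊗2:
  [-4, -5, -11]
  [-7, -6, -4]
  [3, -4, -4]
A^⊗3:
  [-3, -10, -10]
  [-2, -3, -9]
  [-2, -3, -3]
Answer: row 0 of A^⊗3 = [-3, -10, -10]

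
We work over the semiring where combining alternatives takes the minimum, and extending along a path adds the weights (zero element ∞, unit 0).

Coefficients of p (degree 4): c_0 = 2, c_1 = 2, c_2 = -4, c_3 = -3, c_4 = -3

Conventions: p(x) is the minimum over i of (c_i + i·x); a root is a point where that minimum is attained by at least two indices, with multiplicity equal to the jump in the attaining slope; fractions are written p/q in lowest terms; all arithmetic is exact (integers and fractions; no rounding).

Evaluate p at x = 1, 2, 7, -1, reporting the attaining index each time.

p(1) = min(2+0·1=2, 2+1·1=3, -4+2·1=-2, -3+3·1=0, -3+4·1=1) = -2 (attained by i=2)
p(2) = min(2+0·2=2, 2+1·2=4, -4+2·2=0, -3+3·2=3, -3+4·2=5) = 0 (attained by i=2)
p(7) = min(2+0·7=2, 2+1·7=9, -4+2·7=10, -3+3·7=18, -3+4·7=25) = 2 (attained by i=0)
p(-1) = min(2+0·(-1)=2, 2+1·(-1)=1, -4+2·(-1)=-6, -3+3·(-1)=-6, -3+4·(-1)=-7) = -7 (attained by i=4)
Answer: p(1) = -2; p(2) = 0; p(7) = 2; p(-1) = -7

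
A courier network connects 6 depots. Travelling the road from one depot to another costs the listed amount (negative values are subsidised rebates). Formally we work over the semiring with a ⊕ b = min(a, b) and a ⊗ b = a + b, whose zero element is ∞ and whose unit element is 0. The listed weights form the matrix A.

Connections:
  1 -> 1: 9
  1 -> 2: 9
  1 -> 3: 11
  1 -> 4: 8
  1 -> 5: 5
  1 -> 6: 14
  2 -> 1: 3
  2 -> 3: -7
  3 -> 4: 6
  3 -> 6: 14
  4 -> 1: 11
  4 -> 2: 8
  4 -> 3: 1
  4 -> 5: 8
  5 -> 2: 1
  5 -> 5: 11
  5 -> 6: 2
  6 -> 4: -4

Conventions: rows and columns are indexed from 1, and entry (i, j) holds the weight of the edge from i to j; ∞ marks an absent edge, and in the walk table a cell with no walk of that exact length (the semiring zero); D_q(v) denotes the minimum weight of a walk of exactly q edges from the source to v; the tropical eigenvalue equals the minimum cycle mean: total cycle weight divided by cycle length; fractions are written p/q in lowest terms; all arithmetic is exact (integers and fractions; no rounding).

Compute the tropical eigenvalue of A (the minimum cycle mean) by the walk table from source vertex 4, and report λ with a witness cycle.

q=0: [∞, ∞, ∞, 0, ∞, ∞]
q=1: [11, 8, 1, ∞, 8, ∞]
q=2: [11, 9, 1, 7, 16, 10]
q=3: [12, 15, 2, 6, 15, 15]
q=4: [17, 14, 7, 8, 14, 16]
q=5: [17, 15, 7, 12, 16, 16]
q=6: [18, 17, 8, 12, 20, 18]
Optimal cycle mean attained by: cycle 2->3->4->5->2, total (-7) + 6 + 8 + 1, length 4.
Answer: λ = 2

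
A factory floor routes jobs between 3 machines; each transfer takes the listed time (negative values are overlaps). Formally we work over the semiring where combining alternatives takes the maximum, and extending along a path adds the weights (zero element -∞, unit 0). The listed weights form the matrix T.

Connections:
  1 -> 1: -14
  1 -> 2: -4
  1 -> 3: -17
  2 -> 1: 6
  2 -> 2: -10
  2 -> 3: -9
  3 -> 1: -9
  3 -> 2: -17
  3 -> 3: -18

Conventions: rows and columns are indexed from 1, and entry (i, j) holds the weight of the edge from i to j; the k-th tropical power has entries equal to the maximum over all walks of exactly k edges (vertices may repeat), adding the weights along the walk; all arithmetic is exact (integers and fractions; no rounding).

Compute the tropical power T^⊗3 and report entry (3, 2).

T^⊗2:
  [2, -14, -13]
  [-4, 2, -11]
  [-11, -13, -26]
T^⊗3:
  [-8, -2, -15]
  [8, -8, -7]
  [-7, -15, -22]
Key observation: the optimum is the walk 3->2->1->2, with weight (-17) + 6 + (-4) = -15.
Optimal value attained by: walk 3->2->1->2.
Answer: (T^⊗3)[3][2] = -15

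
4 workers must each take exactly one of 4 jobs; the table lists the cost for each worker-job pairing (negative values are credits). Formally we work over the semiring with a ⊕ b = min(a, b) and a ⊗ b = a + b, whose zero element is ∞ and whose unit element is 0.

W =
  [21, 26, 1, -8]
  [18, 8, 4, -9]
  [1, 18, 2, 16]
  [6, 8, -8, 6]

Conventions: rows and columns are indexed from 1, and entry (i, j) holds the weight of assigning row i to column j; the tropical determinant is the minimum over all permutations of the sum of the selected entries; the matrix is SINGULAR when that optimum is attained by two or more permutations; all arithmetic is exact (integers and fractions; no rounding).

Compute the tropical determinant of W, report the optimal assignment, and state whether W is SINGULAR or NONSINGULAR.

σ = (1, 2, 3, 4): 21 + 8 + 2 + 6 = 37
σ = (1, 2, 4, 3): 21 + 8 + 16 + (-8) = 37
σ = (1, 3, 2, 4): 21 + 4 + 18 + 6 = 49
σ = (1, 3, 4, 2): 21 + 4 + 16 + 8 = 49
σ = (1, 4, 2, 3): 21 + (-9) + 18 + (-8) = 22
σ = (1, 4, 3, 2): 21 + (-9) + 2 + 8 = 22
σ = (2, 1, 3, 4): 26 + 18 + 2 + 6 = 52
σ = (2, 1, 4, 3): 26 + 18 + 16 + (-8) = 52
σ = (2, 3, 1, 4): 26 + 4 + 1 + 6 = 37
σ = (2, 3, 4, 1): 26 + 4 + 16 + 6 = 52
σ = (2, 4, 1, 3): 26 + (-9) + 1 + (-8) = 10
σ = (2, 4, 3, 1): 26 + (-9) + 2 + 6 = 25
σ = (3, 1, 2, 4): 1 + 18 + 18 + 6 = 43
σ = (3, 1, 4, 2): 1 + 18 + 16 + 8 = 43
σ = (3, 2, 1, 4): 1 + 8 + 1 + 6 = 16
σ = (3, 2, 4, 1): 1 + 8 + 16 + 6 = 31
σ = (3, 4, 1, 2): 1 + (-9) + 1 + 8 = 1
σ = (3, 4, 2, 1): 1 + (-9) + 18 + 6 = 16
σ = (4, 1, 2, 3): (-8) + 18 + 18 + (-8) = 20
σ = (4, 1, 3, 2): (-8) + 18 + 2 + 8 = 20
σ = (4, 2, 1, 3): (-8) + 8 + 1 + (-8) = -7
σ = (4, 2, 3, 1): (-8) + 8 + 2 + 6 = 8
σ = (4, 3, 1, 2): (-8) + 4 + 1 + 8 = 5
σ = (4, 3, 2, 1): (-8) + 4 + 18 + 6 = 20
Optimal value attained by: σ = (4, 2, 1, 3).
Answer: det⊕(W) = -7; verdict: NONSINGULAR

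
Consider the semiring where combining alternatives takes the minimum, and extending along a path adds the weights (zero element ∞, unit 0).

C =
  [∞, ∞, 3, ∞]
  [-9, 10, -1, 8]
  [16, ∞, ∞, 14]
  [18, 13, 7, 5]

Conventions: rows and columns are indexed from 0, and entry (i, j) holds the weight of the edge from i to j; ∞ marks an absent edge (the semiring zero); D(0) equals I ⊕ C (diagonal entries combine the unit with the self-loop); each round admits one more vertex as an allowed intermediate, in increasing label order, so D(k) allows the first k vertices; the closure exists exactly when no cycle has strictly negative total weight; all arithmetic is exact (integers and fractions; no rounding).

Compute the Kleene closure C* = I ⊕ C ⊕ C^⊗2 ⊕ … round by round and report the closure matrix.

D(0):
  [0, ∞, 3, ∞]
  [-9, 0, -1, 8]
  [16, ∞, 0, 14]
  [18, 13, 7, 0]
D(1):
  [0, ∞, 3, ∞]
  [-9, 0, -6, 8]
  [16, ∞, 0, 14]
  [18, 13, 7, 0]
D(2):
  [0, ∞, 3, ∞]
  [-9, 0, -6, 8]
  [16, ∞, 0, 14]
  [4, 13, 7, 0]
D(3):
  [0, ∞, 3, 17]
  [-9, 0, -6, 8]
  [16, ∞, 0, 14]
  [4, 13, 7, 0]
D(4):
  [0, 30, 3, 17]
  [-9, 0, -6, 8]
  [16, 27, 0, 14]
  [4, 13, 7, 0]
Answer: C* = [[0, 30, 3, 17], [-9, 0, -6, 8], [16, 27, 0, 14], [4, 13, 7, 0]]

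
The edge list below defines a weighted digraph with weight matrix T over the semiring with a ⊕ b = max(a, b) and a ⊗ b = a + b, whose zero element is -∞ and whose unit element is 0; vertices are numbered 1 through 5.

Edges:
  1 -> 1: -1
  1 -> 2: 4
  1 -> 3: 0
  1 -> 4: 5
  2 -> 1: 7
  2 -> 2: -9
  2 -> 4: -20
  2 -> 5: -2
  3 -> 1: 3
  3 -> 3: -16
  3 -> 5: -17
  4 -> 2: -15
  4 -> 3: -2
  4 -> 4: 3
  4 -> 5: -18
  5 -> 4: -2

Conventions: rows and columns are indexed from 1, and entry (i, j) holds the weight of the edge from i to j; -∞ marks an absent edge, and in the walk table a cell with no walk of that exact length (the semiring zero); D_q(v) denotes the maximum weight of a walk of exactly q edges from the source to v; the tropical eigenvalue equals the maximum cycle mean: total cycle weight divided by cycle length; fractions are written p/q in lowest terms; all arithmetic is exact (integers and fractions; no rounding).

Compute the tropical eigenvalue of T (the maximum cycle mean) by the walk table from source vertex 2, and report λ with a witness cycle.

q=0: [-∞, 0, -∞, -∞, -∞]
q=1: [7, -9, -∞, -20, -2]
q=2: [6, 11, 7, 12, -11]
q=3: [18, 10, 10, 15, 9]
q=4: [17, 22, 18, 23, 8]
q=5: [29, 21, 21, 26, 20]
Optimal cycle mean attained by: cycle 1->2->1, total 4 + 7, length 2.
Answer: λ = 11/2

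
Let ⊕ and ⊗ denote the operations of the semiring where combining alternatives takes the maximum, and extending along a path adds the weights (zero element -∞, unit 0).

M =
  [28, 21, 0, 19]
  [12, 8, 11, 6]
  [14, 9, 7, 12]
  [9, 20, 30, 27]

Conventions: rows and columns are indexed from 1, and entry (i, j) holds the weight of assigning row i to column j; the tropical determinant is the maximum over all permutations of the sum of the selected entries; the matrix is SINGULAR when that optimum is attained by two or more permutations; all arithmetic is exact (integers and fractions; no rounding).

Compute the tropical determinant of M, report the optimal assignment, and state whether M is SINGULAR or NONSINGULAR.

σ = (1, 2, 3, 4): 28 + 8 + 7 + 27 = 70
σ = (1, 2, 4, 3): 28 + 8 + 12 + 30 = 78
σ = (1, 3, 2, 4): 28 + 11 + 9 + 27 = 75
σ = (1, 3, 4, 2): 28 + 11 + 12 + 20 = 71
σ = (1, 4, 2, 3): 28 + 6 + 9 + 30 = 73
σ = (1, 4, 3, 2): 28 + 6 + 7 + 20 = 61
σ = (2, 1, 3, 4): 21 + 12 + 7 + 27 = 67
σ = (2, 1, 4, 3): 21 + 12 + 12 + 30 = 75
σ = (2, 3, 1, 4): 21 + 11 + 14 + 27 = 73
σ = (2, 3, 4, 1): 21 + 11 + 12 + 9 = 53
σ = (2, 4, 1, 3): 21 + 6 + 14 + 30 = 71
σ = (2, 4, 3, 1): 21 + 6 + 7 + 9 = 43
σ = (3, 1, 2, 4): 0 + 12 + 9 + 27 = 48
σ = (3, 1, 4, 2): 0 + 12 + 12 + 20 = 44
σ = (3, 2, 1, 4): 0 + 8 + 14 + 27 = 49
σ = (3, 2, 4, 1): 0 + 8 + 12 + 9 = 29
σ = (3, 4, 1, 2): 0 + 6 + 14 + 20 = 40
σ = (3, 4, 2, 1): 0 + 6 + 9 + 9 = 24
σ = (4, 1, 2, 3): 19 + 12 + 9 + 30 = 70
σ = (4, 1, 3, 2): 19 + 12 + 7 + 20 = 58
σ = (4, 2, 1, 3): 19 + 8 + 14 + 30 = 71
σ = (4, 2, 3, 1): 19 + 8 + 7 + 9 = 43
σ = (4, 3, 1, 2): 19 + 11 + 14 + 20 = 64
σ = (4, 3, 2, 1): 19 + 11 + 9 + 9 = 48
Optimal value attained by: σ = (1, 2, 4, 3).
Answer: det⊕(M) = 78; verdict: NONSINGULAR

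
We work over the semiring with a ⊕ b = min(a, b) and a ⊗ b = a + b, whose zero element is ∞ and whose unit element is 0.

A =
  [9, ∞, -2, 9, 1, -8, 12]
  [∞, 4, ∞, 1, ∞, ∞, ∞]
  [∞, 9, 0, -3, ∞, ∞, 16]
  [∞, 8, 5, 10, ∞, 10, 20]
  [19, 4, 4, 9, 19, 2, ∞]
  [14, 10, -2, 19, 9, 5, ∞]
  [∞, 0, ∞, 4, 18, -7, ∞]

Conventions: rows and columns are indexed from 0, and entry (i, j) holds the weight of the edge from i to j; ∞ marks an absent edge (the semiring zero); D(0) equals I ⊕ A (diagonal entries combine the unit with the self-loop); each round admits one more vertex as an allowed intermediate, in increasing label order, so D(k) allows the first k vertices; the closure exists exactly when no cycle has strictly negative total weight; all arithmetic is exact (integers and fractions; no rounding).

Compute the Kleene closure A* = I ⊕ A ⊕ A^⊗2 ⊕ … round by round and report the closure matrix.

D(0):
  [0, ∞, -2, 9, 1, -8, 12]
  [∞, 0, ∞, 1, ∞, ∞, ∞]
  [∞, 9, 0, -3, ∞, ∞, 16]
  [∞, 8, 5, 0, ∞, 10, 20]
  [19, 4, 4, 9, 0, 2, ∞]
  [14, 10, -2, 19, 9, 0, ∞]
  [∞, 0, ∞, 4, 18, -7, 0]
D(1):
  [0, ∞, -2, 9, 1, -8, 12]
  [∞, 0, ∞, 1, ∞, ∞, ∞]
  [∞, 9, 0, -3, ∞, ∞, 16]
  [∞, 8, 5, 0, ∞, 10, 20]
  [19, 4, 4, 9, 0, 2, 31]
  [14, 10, -2, 19, 9, 0, 26]
  [∞, 0, ∞, 4, 18, -7, 0]
D(2):
  [0, ∞, -2, 9, 1, -8, 12]
  [∞, 0, ∞, 1, ∞, ∞, ∞]
  [∞, 9, 0, -3, ∞, ∞, 16]
  [∞, 8, 5, 0, ∞, 10, 20]
  [19, 4, 4, 5, 0, 2, 31]
  [14, 10, -2, 11, 9, 0, 26]
  [∞, 0, ∞, 1, 18, -7, 0]
D(3):
  [0, 7, -2, -5, 1, -8, 12]
  [∞, 0, ∞, 1, ∞, ∞, ∞]
  [∞, 9, 0, -3, ∞, ∞, 16]
  [∞, 8, 5, 0, ∞, 10, 20]
  [19, 4, 4, 1, 0, 2, 20]
  [14, 7, -2, -5, 9, 0, 14]
  [∞, 0, ∞, 1, 18, -7, 0]
D(4):
  [0, 3, -2, -5, 1, -8, 12]
  [∞, 0, 6, 1, ∞, 11, 21]
  [∞, 5, 0, -3, ∞, 7, 16]
  [∞, 8, 5, 0, ∞, 10, 20]
  [19, 4, 4, 1, 0, 2, 20]
  [14, 3, -2, -5, 9, 0, 14]
  [∞, 0, 6, 1, 18, -7, 0]
D(5):
  [0, 3, -2, -5, 1, -8, 12]
  [∞, 0, 6, 1, ∞, 11, 21]
  [∞, 5, 0, -3, ∞, 7, 16]
  [∞, 8, 5, 0, ∞, 10, 20]
  [19, 4, 4, 1, 0, 2, 20]
  [14, 3, -2, -5, 9, 0, 14]
  [37, 0, 6, 1, 18, -7, 0]
D(6):
  [0, -5, -10, -13, 1, -8, 6]
  [25, 0, 6, 1, 20, 11, 21]
  [21, 5, 0, -3, 16, 7, 16]
  [24, 8, 5, 0, 19, 10, 20]
  [16, 4, 0, -3, 0, 2, 16]
  [14, 3, -2, -5, 9, 0, 14]
  [7, -4, -9, -12, 2, -7, 0]
D(7):
  [0, -5, -10, -13, 1, -8, 6]
  [25, 0, 6, 1, 20, 11, 21]
  [21, 5, 0, -3, 16, 7, 16]
  [24, 8, 5, 0, 19, 10, 20]
  [16, 4, 0, -3, 0, 2, 16]
  [14, 3, -2, -5, 9, 0, 14]
  [7, -4, -9, -12, 2, -7, 0]
Answer: A* = [[0, -5, -10, -13, 1, -8, 6], [25, 0, 6, 1, 20, 11, 21], [21, 5, 0, -3, 16, 7, 16], [24, 8, 5, 0, 19, 10, 20], [16, 4, 0, -3, 0, 2, 16], [14, 3, -2, -5, 9, 0, 14], [7, -4, -9, -12, 2, -7, 0]]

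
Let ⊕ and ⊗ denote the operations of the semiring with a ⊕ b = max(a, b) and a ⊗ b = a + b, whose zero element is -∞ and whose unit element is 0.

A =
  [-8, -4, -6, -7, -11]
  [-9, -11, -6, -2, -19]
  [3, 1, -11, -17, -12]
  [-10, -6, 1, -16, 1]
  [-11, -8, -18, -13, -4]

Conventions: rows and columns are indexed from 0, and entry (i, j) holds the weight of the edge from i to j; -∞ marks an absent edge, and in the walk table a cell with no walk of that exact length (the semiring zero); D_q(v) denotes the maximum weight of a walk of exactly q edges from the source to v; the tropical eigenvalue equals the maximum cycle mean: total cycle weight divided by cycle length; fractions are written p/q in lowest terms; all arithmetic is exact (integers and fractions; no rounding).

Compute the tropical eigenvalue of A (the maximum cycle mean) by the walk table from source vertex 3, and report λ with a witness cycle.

q=0: [-∞, -∞, -∞, 0, -∞]
q=1: [-10, -6, 1, -16, 1]
q=2: [4, 2, -10, -8, -3]
q=3: [-4, 0, -2, 0, -7]
q=4: [1, -1, 1, -2, 1]
q=5: [4, 2, -1, -3, -1]
Optimal cycle mean attained by: cycle 1->3->2->1, total (-2) + 1 + 1, length 3.
Answer: λ = 0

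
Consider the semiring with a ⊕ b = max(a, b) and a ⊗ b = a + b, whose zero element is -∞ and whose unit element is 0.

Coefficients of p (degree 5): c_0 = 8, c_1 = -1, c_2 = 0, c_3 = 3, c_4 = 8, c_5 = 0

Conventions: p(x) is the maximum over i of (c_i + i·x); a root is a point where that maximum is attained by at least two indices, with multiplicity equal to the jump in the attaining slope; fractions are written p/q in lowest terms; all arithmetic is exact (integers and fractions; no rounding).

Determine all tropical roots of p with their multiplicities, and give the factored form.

hull edge (i=0, c=8) to (i=4, c=8): slope 0, span 4
hull edge (i=4, c=8) to (i=5, c=0): slope -8, span 1
Factored form: p(x) = 0 ⊗ (x ⊕ 0) ⊗ (x ⊕ 0) ⊗ (x ⊕ 0) ⊗ (x ⊕ 0) ⊗ (x ⊕ 8)
Answer: roots = 0 (mult 4), 8 (mult 1)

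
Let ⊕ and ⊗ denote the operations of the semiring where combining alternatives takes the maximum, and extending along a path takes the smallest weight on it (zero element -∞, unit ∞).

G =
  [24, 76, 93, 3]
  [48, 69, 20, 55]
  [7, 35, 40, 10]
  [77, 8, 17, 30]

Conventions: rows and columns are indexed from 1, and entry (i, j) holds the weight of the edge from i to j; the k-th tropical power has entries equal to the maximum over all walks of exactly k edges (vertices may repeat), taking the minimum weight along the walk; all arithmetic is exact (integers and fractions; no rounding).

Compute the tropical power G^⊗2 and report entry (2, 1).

G^⊗2:
  [48, 69, 40, 55]
  [55, 69, 48, 55]
  [35, 35, 40, 35]
  [30, 76, 77, 30]
Key observation: the optimum is the walk 2->4->1, with weight 55 min 77 = 55.
Optimal value attained by: walk 2->4->1.
Answer: (G^⊗2)[2][1] = 55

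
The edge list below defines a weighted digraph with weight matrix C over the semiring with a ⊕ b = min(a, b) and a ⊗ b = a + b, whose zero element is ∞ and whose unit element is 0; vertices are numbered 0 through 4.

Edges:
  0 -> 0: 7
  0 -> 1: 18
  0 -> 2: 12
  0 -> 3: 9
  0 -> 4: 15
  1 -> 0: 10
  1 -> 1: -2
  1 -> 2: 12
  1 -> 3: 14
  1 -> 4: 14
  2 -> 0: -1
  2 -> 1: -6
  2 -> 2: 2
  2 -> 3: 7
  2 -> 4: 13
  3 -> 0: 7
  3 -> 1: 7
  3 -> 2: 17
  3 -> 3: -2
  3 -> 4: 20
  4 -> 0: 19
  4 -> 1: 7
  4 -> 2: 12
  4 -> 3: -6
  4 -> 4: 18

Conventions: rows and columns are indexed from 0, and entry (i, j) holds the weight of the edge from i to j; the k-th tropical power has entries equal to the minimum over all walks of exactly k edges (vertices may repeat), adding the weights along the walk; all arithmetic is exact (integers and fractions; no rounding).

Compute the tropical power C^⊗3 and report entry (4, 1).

C^⊗2:
  [11, 6, 14, 7, 22]
  [8, -4, 10, 8, 12]
  [1, -8, 4, 5, 8]
  [5, 5, 15, -4, 18]
  [1, 1, 11, -8, 14]
C^⊗3:
  [13, 4, 16, 5, 20]
  [6, -6, 8, 6, 10]
  [2, -10, 4, 2, 6]
  [3, 3, 13, -6, 16]
  [-1, -1, 9, -10, 12]
Key observation: the optimum is the walk 4->3->1->1, with weight (-6) + 7 + (-2) = -1.
Optimal value attained by: walk 4->3->1->1.
Answer: (C^⊗3)[4][1] = -1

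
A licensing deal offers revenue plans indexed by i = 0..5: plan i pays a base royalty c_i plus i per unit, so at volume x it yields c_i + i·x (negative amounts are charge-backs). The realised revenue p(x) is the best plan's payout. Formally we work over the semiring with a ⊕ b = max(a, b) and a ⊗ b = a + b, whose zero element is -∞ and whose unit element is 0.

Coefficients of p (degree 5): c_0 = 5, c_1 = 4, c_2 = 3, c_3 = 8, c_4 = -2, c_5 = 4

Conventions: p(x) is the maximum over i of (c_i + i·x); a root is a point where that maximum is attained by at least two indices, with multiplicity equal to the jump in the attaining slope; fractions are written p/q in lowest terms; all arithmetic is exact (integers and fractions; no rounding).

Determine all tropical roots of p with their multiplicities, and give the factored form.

hull edge (i=0, c=5) to (i=3, c=8): slope 1, span 3
hull edge (i=3, c=8) to (i=5, c=4): slope -2, span 2
Factored form: p(x) = 4 ⊗ (x ⊕ (-1)) ⊗ (x ⊕ (-1)) ⊗ (x ⊕ (-1)) ⊗ (x ⊕ 2) ⊗ (x ⊕ 2)
Answer: roots = -1 (mult 3), 2 (mult 2)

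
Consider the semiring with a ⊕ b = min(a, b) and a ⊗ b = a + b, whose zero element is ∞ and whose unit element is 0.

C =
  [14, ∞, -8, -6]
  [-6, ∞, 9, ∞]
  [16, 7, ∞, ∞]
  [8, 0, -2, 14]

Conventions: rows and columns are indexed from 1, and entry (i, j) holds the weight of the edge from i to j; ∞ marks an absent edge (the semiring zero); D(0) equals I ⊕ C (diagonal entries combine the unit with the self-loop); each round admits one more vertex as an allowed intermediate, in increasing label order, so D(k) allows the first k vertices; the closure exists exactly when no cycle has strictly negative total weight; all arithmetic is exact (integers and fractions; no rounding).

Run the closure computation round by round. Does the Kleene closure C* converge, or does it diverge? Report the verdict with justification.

D(0):
  [0, ∞, -8, -6]
  [-6, 0, 9, ∞]
  [16, 7, 0, ∞]
  [8, 0, -2, 0]
D(1):
  [0, ∞, -8, -6]
  [-6, 0, -14, -12]
  [16, 7, 0, 10]
  [8, 0, -2, 0]
Detection: at round 2, diagonal entry (3, 3) turns strictly negative.
Key observation: the cycle 3->2->1->3 has total weight 7 + (-6) + (-8), which is strictly negative.
Answer: DIVERGES — negative cycle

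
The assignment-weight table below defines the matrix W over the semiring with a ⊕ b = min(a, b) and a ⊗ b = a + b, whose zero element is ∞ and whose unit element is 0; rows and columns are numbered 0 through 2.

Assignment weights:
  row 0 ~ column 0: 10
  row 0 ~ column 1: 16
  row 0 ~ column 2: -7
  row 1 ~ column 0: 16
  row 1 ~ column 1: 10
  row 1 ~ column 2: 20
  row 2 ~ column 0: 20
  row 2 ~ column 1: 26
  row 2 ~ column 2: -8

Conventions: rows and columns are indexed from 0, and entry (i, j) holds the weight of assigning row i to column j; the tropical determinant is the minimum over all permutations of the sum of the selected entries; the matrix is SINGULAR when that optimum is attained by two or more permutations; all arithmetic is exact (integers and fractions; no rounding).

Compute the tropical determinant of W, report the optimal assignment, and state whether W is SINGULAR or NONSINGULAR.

σ = (0, 1, 2): 10 + 10 + (-8) = 12
σ = (0, 2, 1): 10 + 20 + 26 = 56
σ = (1, 0, 2): 16 + 16 + (-8) = 24
σ = (1, 2, 0): 16 + 20 + 20 = 56
σ = (2, 0, 1): (-7) + 16 + 26 = 35
σ = (2, 1, 0): (-7) + 10 + 20 = 23
Optimal value attained by: σ = (0, 1, 2).
Answer: det⊕(W) = 12; verdict: NONSINGULAR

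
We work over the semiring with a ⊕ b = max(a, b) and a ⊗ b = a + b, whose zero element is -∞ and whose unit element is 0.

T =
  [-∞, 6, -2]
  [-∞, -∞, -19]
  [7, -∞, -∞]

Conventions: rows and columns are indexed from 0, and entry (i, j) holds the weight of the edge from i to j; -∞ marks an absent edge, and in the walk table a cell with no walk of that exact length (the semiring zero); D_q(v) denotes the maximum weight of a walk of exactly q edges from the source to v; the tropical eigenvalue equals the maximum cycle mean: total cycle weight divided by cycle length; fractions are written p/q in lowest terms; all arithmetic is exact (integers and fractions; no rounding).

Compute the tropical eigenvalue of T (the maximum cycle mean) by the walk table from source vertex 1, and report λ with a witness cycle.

q=0: [-∞, 0, -∞]
q=1: [-∞, -∞, -19]
q=2: [-12, -∞, -∞]
q=3: [-∞, -6, -14]
Optimal cycle mean attained by: cycle 0->2->0, total (-2) + 7, length 2.
Answer: λ = 5/2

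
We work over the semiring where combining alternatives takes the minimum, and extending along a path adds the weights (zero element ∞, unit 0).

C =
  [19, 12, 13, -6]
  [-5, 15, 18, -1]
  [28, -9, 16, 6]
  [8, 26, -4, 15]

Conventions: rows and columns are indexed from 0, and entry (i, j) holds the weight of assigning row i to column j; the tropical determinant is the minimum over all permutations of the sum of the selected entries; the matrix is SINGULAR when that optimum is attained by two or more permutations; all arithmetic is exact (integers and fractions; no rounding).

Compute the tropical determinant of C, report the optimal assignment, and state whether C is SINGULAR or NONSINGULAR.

σ = (0, 1, 2, 3): 19 + 15 + 16 + 15 = 65
σ = (0, 1, 3, 2): 19 + 15 + 6 + (-4) = 36
σ = (0, 2, 1, 3): 19 + 18 + (-9) + 15 = 43
σ = (0, 2, 3, 1): 19 + 18 + 6 + 26 = 69
σ = (0, 3, 1, 2): 19 + (-1) + (-9) + (-4) = 5
σ = (0, 3, 2, 1): 19 + (-1) + 16 + 26 = 60
σ = (1, 0, 2, 3): 12 + (-5) + 16 + 15 = 38
σ = (1, 0, 3, 2): 12 + (-5) + 6 + (-4) = 9
σ = (1, 2, 0, 3): 12 + 18 + 28 + 15 = 73
σ = (1, 2, 3, 0): 12 + 18 + 6 + 8 = 44
σ = (1, 3, 0, 2): 12 + (-1) + 28 + (-4) = 35
σ = (1, 3, 2, 0): 12 + (-1) + 16 + 8 = 35
σ = (2, 0, 1, 3): 13 + (-5) + (-9) + 15 = 14
σ = (2, 0, 3, 1): 13 + (-5) + 6 + 26 = 40
σ = (2, 1, 0, 3): 13 + 15 + 28 + 15 = 71
σ = (2, 1, 3, 0): 13 + 15 + 6 + 8 = 42
σ = (2, 3, 0, 1): 13 + (-1) + 28 + 26 = 66
σ = (2, 3, 1, 0): 13 + (-1) + (-9) + 8 = 11
σ = (3, 0, 1, 2): (-6) + (-5) + (-9) + (-4) = -24
σ = (3, 0, 2, 1): (-6) + (-5) + 16 + 26 = 31
σ = (3, 1, 0, 2): (-6) + 15 + 28 + (-4) = 33
σ = (3, 1, 2, 0): (-6) + 15 + 16 + 8 = 33
σ = (3, 2, 0, 1): (-6) + 18 + 28 + 26 = 66
σ = (3, 2, 1, 0): (-6) + 18 + (-9) + 8 = 11
Optimal value attained by: σ = (3, 0, 1, 2).
Answer: det⊕(C) = -24; verdict: NONSINGULAR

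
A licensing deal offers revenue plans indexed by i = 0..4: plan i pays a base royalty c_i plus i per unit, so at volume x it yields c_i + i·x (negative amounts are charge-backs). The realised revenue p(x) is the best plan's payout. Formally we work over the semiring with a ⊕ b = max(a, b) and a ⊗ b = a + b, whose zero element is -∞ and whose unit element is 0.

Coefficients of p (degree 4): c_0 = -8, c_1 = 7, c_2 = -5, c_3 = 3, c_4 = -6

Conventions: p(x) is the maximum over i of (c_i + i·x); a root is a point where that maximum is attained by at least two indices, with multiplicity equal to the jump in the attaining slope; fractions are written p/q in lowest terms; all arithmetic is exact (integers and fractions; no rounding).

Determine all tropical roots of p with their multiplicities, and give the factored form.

hull edge (i=0, c=-8) to (i=1, c=7): slope 15, span 1
hull edge (i=1, c=7) to (i=3, c=3): slope -2, span 2
hull edge (i=3, c=3) to (i=4, c=-6): slope -9, span 1
Factored form: p(x) = -6 ⊗ (x ⊕ (-15)) ⊗ (x ⊕ 2) ⊗ (x ⊕ 2) ⊗ (x ⊕ 9)
Answer: roots = -15 (mult 1), 2 (mult 2), 9 (mult 1)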